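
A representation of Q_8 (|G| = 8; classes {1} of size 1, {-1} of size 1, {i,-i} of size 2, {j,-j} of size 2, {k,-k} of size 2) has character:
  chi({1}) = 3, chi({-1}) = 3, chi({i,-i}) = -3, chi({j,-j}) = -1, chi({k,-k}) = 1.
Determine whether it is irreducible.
Not irreducible (reducible): <chi, chi> = 5 > 1.

Why: <chi, chi> = (1/|G|) sum_C |C| * |chi(C)|^2 = (1/8)[1*|3|^2 + 1*|3|^2 + 2*|-3|^2 + 2*|-1|^2 + 2*|1|^2]
  = (1/8)[(9) + (9) + (18) + (2) + (2)] = 40/8 = 5.
A character is irreducible iff <chi, chi> = 1, so this representation is reducible.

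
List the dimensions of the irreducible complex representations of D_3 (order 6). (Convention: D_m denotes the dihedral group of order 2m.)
Dimensions: 1, 1, 2

Solution. There are 3 irreducibles (= number of conjugacy classes). Their dimensions d_i satisfy sum d_i^2 = |G| = 6: 1 + 1 + 4 = 6.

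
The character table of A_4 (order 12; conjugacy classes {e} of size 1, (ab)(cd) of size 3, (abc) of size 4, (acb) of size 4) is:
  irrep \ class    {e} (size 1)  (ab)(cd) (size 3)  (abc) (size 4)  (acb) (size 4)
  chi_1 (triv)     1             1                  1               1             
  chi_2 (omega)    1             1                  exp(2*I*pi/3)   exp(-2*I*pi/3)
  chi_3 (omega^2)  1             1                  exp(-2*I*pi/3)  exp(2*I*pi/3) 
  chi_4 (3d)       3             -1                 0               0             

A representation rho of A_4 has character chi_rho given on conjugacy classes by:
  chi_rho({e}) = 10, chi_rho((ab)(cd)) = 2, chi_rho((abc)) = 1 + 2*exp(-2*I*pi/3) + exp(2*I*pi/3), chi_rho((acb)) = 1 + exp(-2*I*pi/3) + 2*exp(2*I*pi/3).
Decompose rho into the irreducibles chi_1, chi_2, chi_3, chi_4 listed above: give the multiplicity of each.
Multiplicities: chi_1: 1, chi_2: 1, chi_3: 2, chi_4: 2.

Working: Use <chi_rho, chi> = (1/|G|) sum_C |C| * chi_rho(C) * conj(chi(C)) with |G| = 12 for each irreducible chi in the table:
  <chi_rho, chi_1> = (1/12)[1*(10)*conj(1) + 3*(2)*conj(1) + 4*(1 + 2*exp(-2*I*pi/3) + exp(2*I*pi/3))*conj(1) + 4*(1 + exp(-2*I*pi/3) + 2*exp(2*I*pi/3))*conj(1)]
      = (1/12)[(10) + (6) + (4 + 8*exp(-2*I*pi/3) + 4*exp(2*I*pi/3)) + (4 + 4*exp(-2*I*pi/3) + 8*exp(2*I*pi/3))] = 12/12 = 1
  <chi_rho, chi_2> = (1/12)[1*(10)*conj(1) + 3*(2)*conj(1) + 4*(1 + 2*exp(-2*I*pi/3) + exp(2*I*pi/3))*conj(exp(2*I*pi/3)) + 4*(1 + exp(-2*I*pi/3) + 2*exp(2*I*pi/3))*conj(exp(-2*I*pi/3))]
      = (1/12)[(10) + (6) + (4 + 4*exp(-2*I*pi/3) + 8*exp(2*I*pi/3)) + (4 + 8*exp(-2*I*pi/3) + 4*exp(2*I*pi/3))] = 12/12 = 1
  <chi_rho, chi_3> = (1/12)[1*(10)*conj(1) + 3*(2)*conj(1) + 4*(1 + 2*exp(-2*I*pi/3) + exp(2*I*pi/3))*conj(exp(-2*I*pi/3)) + 4*(1 + exp(-2*I*pi/3) + 2*exp(2*I*pi/3))*conj(exp(2*I*pi/3))]
      = (1/12)[(10) + (6) + (4) + (4)] = 24/12 = 2
  <chi_rho, chi_4> = (1/12)[1*(10)*conj(3) + 3*(2)*conj(-1) + 4*(1 + 2*exp(-2*I*pi/3) + exp(2*I*pi/3))*conj(0) + 4*(1 + exp(-2*I*pi/3) + 2*exp(2*I*pi/3))*conj(0)]
      = (1/12)[(30) + (-6) + (0) + (0)] = 24/12 = 2
(Exp terms are combined using exp(i*s)*conj(exp(i*t)) = exp(i*(s-t)), and sums of them are collapsed using the identity that for every m > 1 the m distinct m-th roots of unity sum to 0, e.g. 1 + exp(2*I*pi/3) + exp(-2*I*pi/3) = 0.)
Dimension check: dim(rho) = sum (mult * dim) = 1*1 + 1*1 + 2*1 + 2*3 = 10 = chi_rho(e) = 10.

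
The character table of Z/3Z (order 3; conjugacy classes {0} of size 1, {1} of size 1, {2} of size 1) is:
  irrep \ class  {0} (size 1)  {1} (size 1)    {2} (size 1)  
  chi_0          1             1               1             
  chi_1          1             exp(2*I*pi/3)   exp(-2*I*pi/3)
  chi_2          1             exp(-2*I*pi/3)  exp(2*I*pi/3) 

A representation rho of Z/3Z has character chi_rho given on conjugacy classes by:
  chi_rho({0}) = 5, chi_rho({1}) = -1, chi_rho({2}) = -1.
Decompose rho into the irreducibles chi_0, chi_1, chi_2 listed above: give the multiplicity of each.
Multiplicities: chi_0: 1, chi_1: 2, chi_2: 2.

Derivation: Use <chi_rho, chi> = (1/|G|) sum_C |C| * chi_rho(C) * conj(chi(C)) with |G| = 3 for each irreducible chi in the table:
  <chi_rho, chi_0> = (1/3)[1*(5)*conj(1) + 1*(-1)*conj(1) + 1*(-1)*conj(1)]
      = (1/3)[(5) + (-1) + (-1)] = 3/3 = 1
  <chi_rho, chi_1> = (1/3)[1*(5)*conj(1) + 1*(-1)*conj(exp(2*I*pi/3)) + 1*(-1)*conj(exp(-2*I*pi/3))]
      = (1/3)[(5) + (2 + exp(-2*I*pi/3) + 2*exp(2*I*pi/3)) + (2 + 2*exp(-2*I*pi/3) + exp(2*I*pi/3))] = 6/3 = 2
  <chi_rho, chi_2> = (1/3)[1*(5)*conj(1) + 1*(-1)*conj(exp(-2*I*pi/3)) + 1*(-1)*conj(exp(2*I*pi/3))]
      = (1/3)[(5) + (2 + 2*exp(-2*I*pi/3) + exp(2*I*pi/3)) + (2 + exp(-2*I*pi/3) + 2*exp(2*I*pi/3))] = 6/3 = 2
(Exp terms are combined using exp(i*s)*conj(exp(i*t)) = exp(i*(s-t)), and sums of them are collapsed using the identity that for every m > 1 the m distinct m-th roots of unity sum to 0, e.g. 1 + exp(2*I*pi/3) + exp(-2*I*pi/3) = 0.)
Dimension check: dim(rho) = sum (mult * dim) = 1*1 + 2*1 + 2*1 = 5 = chi_rho(e) = 5.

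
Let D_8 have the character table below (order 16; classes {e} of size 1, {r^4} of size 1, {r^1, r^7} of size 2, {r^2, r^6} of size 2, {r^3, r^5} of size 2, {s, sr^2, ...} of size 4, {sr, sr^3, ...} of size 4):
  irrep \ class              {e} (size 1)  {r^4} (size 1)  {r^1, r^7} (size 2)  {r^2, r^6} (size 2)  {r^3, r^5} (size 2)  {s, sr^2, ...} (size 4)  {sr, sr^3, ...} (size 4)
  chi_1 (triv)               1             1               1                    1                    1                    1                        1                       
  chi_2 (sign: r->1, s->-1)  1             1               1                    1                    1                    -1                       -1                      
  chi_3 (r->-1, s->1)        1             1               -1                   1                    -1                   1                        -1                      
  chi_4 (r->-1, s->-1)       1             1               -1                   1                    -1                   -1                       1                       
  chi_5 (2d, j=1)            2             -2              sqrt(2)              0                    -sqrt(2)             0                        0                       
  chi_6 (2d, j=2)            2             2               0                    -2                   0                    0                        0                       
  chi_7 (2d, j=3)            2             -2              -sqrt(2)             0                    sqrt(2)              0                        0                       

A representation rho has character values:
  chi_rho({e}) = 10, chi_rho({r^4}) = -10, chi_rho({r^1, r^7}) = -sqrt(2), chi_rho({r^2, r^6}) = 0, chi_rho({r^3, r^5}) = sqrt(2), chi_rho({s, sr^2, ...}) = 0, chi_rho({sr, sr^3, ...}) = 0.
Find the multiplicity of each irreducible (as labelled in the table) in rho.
Multiplicities: chi_1: 0, chi_2: 0, chi_3: 0, chi_4: 0, chi_5: 2, chi_6: 0, chi_7: 3.

Argument: Use <chi_rho, chi> = (1/|G|) sum_C |C| * chi_rho(C) * conj(chi(C)) with |G| = 16 for each irreducible chi in the table:
  <chi_rho, chi_1> = (1/16)[1*(10)*conj(1) + 1*(-10)*conj(1) + 2*(-sqrt(2))*conj(1) + 2*(0)*conj(1) + 2*(sqrt(2))*conj(1) + 4*(0)*conj(1) + 4*(0)*conj(1)]
      = (1/16)[(10) + (-10) + (-2*sqrt(2)) + (0) + (2*sqrt(2)) + (0) + (0)] = 0/16 = 0
  <chi_rho, chi_2> = (1/16)[1*(10)*conj(1) + 1*(-10)*conj(1) + 2*(-sqrt(2))*conj(1) + 2*(0)*conj(1) + 2*(sqrt(2))*conj(1) + 4*(0)*conj(-1) + 4*(0)*conj(-1)]
      = (1/16)[(10) + (-10) + (-2*sqrt(2)) + (0) + (2*sqrt(2)) + (0) + (0)] = 0/16 = 0
  <chi_rho, chi_3> = (1/16)[1*(10)*conj(1) + 1*(-10)*conj(1) + 2*(-sqrt(2))*conj(-1) + 2*(0)*conj(1) + 2*(sqrt(2))*conj(-1) + 4*(0)*conj(1) + 4*(0)*conj(-1)]
      = (1/16)[(10) + (-10) + (2*sqrt(2)) + (0) + (-2*sqrt(2)) + (0) + (0)] = 0/16 = 0
  <chi_rho, chi_4> = (1/16)[1*(10)*conj(1) + 1*(-10)*conj(1) + 2*(-sqrt(2))*conj(-1) + 2*(0)*conj(1) + 2*(sqrt(2))*conj(-1) + 4*(0)*conj(-1) + 4*(0)*conj(1)]
      = (1/16)[(10) + (-10) + (2*sqrt(2)) + (0) + (-2*sqrt(2)) + (0) + (0)] = 0/16 = 0
  <chi_rho, chi_5> = (1/16)[1*(10)*conj(2) + 1*(-10)*conj(-2) + 2*(-sqrt(2))*conj(sqrt(2)) + 2*(0)*conj(0) + 2*(sqrt(2))*conj(-sqrt(2)) + 4*(0)*conj(0) + 4*(0)*conj(0)]
      = (1/16)[(20) + (20) + (-4) + (0) + (-4) + (0) + (0)] = 32/16 = 2
  <chi_rho, chi_6> = (1/16)[1*(10)*conj(2) + 1*(-10)*conj(2) + 2*(-sqrt(2))*conj(0) + 2*(0)*conj(-2) + 2*(sqrt(2))*conj(0) + 4*(0)*conj(0) + 4*(0)*conj(0)]
      = (1/16)[(20) + (-20) + (0) + (0) + (0) + (0) + (0)] = 0/16 = 0
  <chi_rho, chi_7> = (1/16)[1*(10)*conj(2) + 1*(-10)*conj(-2) + 2*(-sqrt(2))*conj(-sqrt(2)) + 2*(0)*conj(0) + 2*(sqrt(2))*conj(sqrt(2)) + 4*(0)*conj(0) + 4*(0)*conj(0)]
      = (1/16)[(20) + (20) + (4) + (0) + (4) + (0) + (0)] = 48/16 = 3
Dimension check: dim(rho) = sum (mult * dim) = 0*1 + 0*1 + 0*1 + 0*1 + 2*2 + 0*2 + 3*2 = 10 = chi_rho(e) = 10.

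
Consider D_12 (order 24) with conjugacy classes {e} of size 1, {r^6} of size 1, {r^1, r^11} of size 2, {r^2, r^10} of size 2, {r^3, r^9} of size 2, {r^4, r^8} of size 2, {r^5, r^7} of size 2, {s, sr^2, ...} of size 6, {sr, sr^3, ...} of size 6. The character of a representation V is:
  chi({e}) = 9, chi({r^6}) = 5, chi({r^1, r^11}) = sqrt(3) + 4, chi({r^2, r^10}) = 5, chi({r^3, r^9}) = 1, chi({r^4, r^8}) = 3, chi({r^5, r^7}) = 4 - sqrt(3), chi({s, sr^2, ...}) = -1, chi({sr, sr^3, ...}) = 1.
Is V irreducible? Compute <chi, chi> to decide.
Not irreducible (reducible): <chi, chi> = 11 > 1.

Details: <chi, chi> = (1/|G|) sum_C |C| * |chi(C)|^2 = (1/24)[1*|9|^2 + 1*|5|^2 + 2*|sqrt(3) + 4|^2 + 2*|5|^2 + 2*|1|^2 + 2*|3|^2 + 2*|4 - sqrt(3)|^2 + 6*|-1|^2 + 6*|1|^2]
  = (1/24)[(81) + (25) + (16*sqrt(3) + 38) + (50) + (2) + (18) + (38 - 16*sqrt(3)) + (6) + (6)] = 264/24 = 11.
A character is irreducible iff <chi, chi> = 1, so this representation is reducible.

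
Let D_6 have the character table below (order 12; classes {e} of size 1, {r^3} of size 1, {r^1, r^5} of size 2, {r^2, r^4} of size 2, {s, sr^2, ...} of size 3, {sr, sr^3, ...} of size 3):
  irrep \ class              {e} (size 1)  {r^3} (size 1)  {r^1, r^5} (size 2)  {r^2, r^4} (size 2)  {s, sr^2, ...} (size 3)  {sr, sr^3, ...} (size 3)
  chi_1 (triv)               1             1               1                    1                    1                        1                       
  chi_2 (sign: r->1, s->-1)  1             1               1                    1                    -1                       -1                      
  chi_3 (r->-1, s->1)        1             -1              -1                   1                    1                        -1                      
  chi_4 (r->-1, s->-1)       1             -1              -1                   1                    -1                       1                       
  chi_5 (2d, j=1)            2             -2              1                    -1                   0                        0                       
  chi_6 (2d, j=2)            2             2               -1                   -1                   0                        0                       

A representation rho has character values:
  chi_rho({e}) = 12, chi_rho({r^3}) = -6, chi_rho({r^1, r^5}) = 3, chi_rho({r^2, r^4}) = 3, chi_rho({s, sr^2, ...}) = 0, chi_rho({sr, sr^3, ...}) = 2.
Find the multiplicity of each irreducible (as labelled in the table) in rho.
Multiplicities: chi_1: 2, chi_2: 1, chi_3: 1, chi_4: 2, chi_5: 3, chi_6: 0.

Working: Use <chi_rho, chi> = (1/|G|) sum_C |C| * chi_rho(C) * conj(chi(C)) with |G| = 12 for each irreducible chi in the table:
  <chi_rho, chi_1> = (1/12)[1*(12)*conj(1) + 1*(-6)*conj(1) + 2*(3)*conj(1) + 2*(3)*conj(1) + 3*(0)*conj(1) + 3*(2)*conj(1)]
      = (1/12)[(12) + (-6) + (6) + (6) + (0) + (6)] = 24/12 = 2
  <chi_rho, chi_2> = (1/12)[1*(12)*conj(1) + 1*(-6)*conj(1) + 2*(3)*conj(1) + 2*(3)*conj(1) + 3*(0)*conj(-1) + 3*(2)*conj(-1)]
      = (1/12)[(12) + (-6) + (6) + (6) + (0) + (-6)] = 12/12 = 1
  <chi_rho, chi_3> = (1/12)[1*(12)*conj(1) + 1*(-6)*conj(-1) + 2*(3)*conj(-1) + 2*(3)*conj(1) + 3*(0)*conj(1) + 3*(2)*conj(-1)]
      = (1/12)[(12) + (6) + (-6) + (6) + (0) + (-6)] = 12/12 = 1
  <chi_rho, chi_4> = (1/12)[1*(12)*conj(1) + 1*(-6)*conj(-1) + 2*(3)*conj(-1) + 2*(3)*conj(1) + 3*(0)*conj(-1) + 3*(2)*conj(1)]
      = (1/12)[(12) + (6) + (-6) + (6) + (0) + (6)] = 24/12 = 2
  <chi_rho, chi_5> = (1/12)[1*(12)*conj(2) + 1*(-6)*conj(-2) + 2*(3)*conj(1) + 2*(3)*conj(-1) + 3*(0)*conj(0) + 3*(2)*conj(0)]
      = (1/12)[(24) + (12) + (6) + (-6) + (0) + (0)] = 36/12 = 3
  <chi_rho, chi_6> = (1/12)[1*(12)*conj(2) + 1*(-6)*conj(2) + 2*(3)*conj(-1) + 2*(3)*conj(-1) + 3*(0)*conj(0) + 3*(2)*conj(0)]
      = (1/12)[(24) + (-12) + (-6) + (-6) + (0) + (0)] = 0/12 = 0
Dimension check: dim(rho) = sum (mult * dim) = 2*1 + 1*1 + 1*1 + 2*1 + 3*2 + 0*2 = 12 = chi_rho(e) = 12.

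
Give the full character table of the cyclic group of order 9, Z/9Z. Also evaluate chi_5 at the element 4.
Character table of Z/9Z (irreps indexed chi_0,...,chi_8 with chi_k(m) = zeta_9^(k*m), zeta_9 = exp(2*pi*i/9)):
  irrep \ class  {0} (size 1)  {1} (size 1)    {2} (size 1)    {3} (size 1)    {4} (size 1)    {5} (size 1)    {6} (size 1)    {7} (size 1)    {8} (size 1)  
  chi_0          1             1               1               1               1               1               1               1               1             
  chi_1          1             exp(2*I*pi/9)   exp(4*I*pi/9)   exp(2*I*pi/3)   exp(8*I*pi/9)   exp(-8*I*pi/9)  exp(-2*I*pi/3)  exp(-4*I*pi/9)  exp(-2*I*pi/9)
  chi_2          1             exp(4*I*pi/9)   exp(8*I*pi/9)   exp(-2*I*pi/3)  exp(-2*I*pi/9)  exp(2*I*pi/9)   exp(2*I*pi/3)   exp(-8*I*pi/9)  exp(-4*I*pi/9)
  chi_3          1             exp(2*I*pi/3)   exp(-2*I*pi/3)  1               exp(2*I*pi/3)   exp(-2*I*pi/3)  1               exp(2*I*pi/3)   exp(-2*I*pi/3)
  chi_4          1             exp(8*I*pi/9)   exp(-2*I*pi/9)  exp(2*I*pi/3)   exp(-4*I*pi/9)  exp(4*I*pi/9)   exp(-2*I*pi/3)  exp(2*I*pi/9)   exp(-8*I*pi/9)
  chi_5          1             exp(-8*I*pi/9)  exp(2*I*pi/9)   exp(-2*I*pi/3)  exp(4*I*pi/9)   exp(-4*I*pi/9)  exp(2*I*pi/3)   exp(-2*I*pi/9)  exp(8*I*pi/9) 
  chi_6          1             exp(-2*I*pi/3)  exp(2*I*pi/3)   1               exp(-2*I*pi/3)  exp(2*I*pi/3)   1               exp(-2*I*pi/3)  exp(2*I*pi/3) 
  chi_7          1             exp(-4*I*pi/9)  exp(-8*I*pi/9)  exp(2*I*pi/3)   exp(2*I*pi/9)   exp(-2*I*pi/9)  exp(-2*I*pi/3)  exp(8*I*pi/9)   exp(4*I*pi/9) 
  chi_8          1             exp(-2*I*pi/9)  exp(-4*I*pi/9)  exp(-2*I*pi/3)  exp(-8*I*pi/9)  exp(8*I*pi/9)   exp(2*I*pi/3)   exp(4*I*pi/9)   exp(2*I*pi/9) 

Spot check: chi_5(4) = zeta_9^(5*4) = zeta_9^20 = exp(4*I*pi/9).

Explanation: Z/9Z is abelian, so all 9 irreducible complex representations are 1-dimensional. They are given by chi_k(m) = zeta_9^(k*m) for k = 0,...,8. Row orthogonality: sum_m chi_k(m) conj(chi_l(m)) = 9 * [k = l].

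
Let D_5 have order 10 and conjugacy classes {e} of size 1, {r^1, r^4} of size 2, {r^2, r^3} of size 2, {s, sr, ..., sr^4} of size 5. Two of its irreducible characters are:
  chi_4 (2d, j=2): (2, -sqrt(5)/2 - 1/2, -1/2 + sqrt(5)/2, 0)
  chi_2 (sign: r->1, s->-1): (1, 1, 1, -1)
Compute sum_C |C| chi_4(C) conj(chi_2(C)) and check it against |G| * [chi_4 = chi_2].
Sum = 0; so <chi_4, chi_2> = 0 (distinct irreducibles are orthogonal).

Proof sketch: Compute term by term over conjugacy classes (|C| * chi_4(C) * conj(chi_2(C))):
  1*(2)*conj(1) + 2*(-sqrt(5)/2 - 1/2)*conj(1) + 2*(-1/2 + sqrt(5)/2)*conj(1) + 5*(0)*conj(-1)
  = (2) + (-sqrt(5) - 1) + (-1 + sqrt(5)) + (0)
  = 0.
Dividing by |G| = 10 gives 0/10 = 0, matching the row-orthogonality relation <chi_4, chi_2> = [chi_4 = chi_2].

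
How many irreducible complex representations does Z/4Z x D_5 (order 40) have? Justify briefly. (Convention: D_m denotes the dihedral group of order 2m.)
16

Why: The number of irreducible complex representations of a finite group equals its number of conjugacy classes. For a direct product, #classes(G x H) = #classes(G) * #classes(H). Z/4Z has 4 classes (abelian), D_5 has 4 classes, so 4 * 4 = 16, so Z/4Z x D_5 (order 40) has exactly 16 irreducible complex representations.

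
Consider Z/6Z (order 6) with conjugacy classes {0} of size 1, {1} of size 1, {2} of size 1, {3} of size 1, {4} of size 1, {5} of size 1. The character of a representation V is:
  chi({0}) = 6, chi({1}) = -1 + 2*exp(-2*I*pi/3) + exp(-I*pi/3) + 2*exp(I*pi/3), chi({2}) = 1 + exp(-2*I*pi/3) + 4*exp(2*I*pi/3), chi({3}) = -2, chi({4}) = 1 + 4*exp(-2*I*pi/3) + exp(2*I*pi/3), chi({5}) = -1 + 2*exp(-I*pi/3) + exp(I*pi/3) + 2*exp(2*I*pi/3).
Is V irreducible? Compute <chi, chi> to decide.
Not irreducible (reducible): <chi, chi> = 10 > 1.

Derivation: <chi, chi> = (1/|G|) sum_C |C| * |chi(C)|^2 = (1/6)[1*|6|^2 + 1*|-1 + 2*exp(-2*I*pi/3) + exp(-I*pi/3) + 2*exp(I*pi/3)|^2 + 1*|1 + exp(-2*I*pi/3) + 4*exp(2*I*pi/3)|^2 + 1*|-2|^2 + 1*|1 + 4*exp(-2*I*pi/3) + exp(2*I*pi/3)|^2 + 1*|-1 + 2*exp(-I*pi/3) + exp(I*pi/3) + 2*exp(2*I*pi/3)|^2]
  = (1/6)[(36) + (1) + (9) + (4) + (9) + (1)] = 60/6 = 10.
(Exp terms are combined using exp(i*s)*conj(exp(i*t)) = exp(i*(s-t)), and sums of them are collapsed using the identity that for every m > 1 the m distinct m-th roots of unity sum to 0, e.g. 1 + exp(2*I*pi/3) + exp(-2*I*pi/3) = 0.)
A character is irreducible iff <chi, chi> = 1, so this representation is reducible.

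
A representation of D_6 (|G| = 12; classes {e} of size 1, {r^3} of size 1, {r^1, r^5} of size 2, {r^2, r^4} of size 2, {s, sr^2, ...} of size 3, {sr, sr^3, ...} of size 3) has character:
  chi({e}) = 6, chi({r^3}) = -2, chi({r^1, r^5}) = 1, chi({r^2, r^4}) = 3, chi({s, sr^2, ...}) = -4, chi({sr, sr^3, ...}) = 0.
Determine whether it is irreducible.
Not irreducible (reducible): <chi, chi> = 9 > 1.

Justification: <chi, chi> = (1/|G|) sum_C |C| * |chi(C)|^2 = (1/12)[1*|6|^2 + 1*|-2|^2 + 2*|1|^2 + 2*|3|^2 + 3*|-4|^2 + 3*|0|^2]
  = (1/12)[(36) + (4) + (2) + (18) + (48) + (0)] = 108/12 = 9.
A character is irreducible iff <chi, chi> = 1, so this representation is reducible.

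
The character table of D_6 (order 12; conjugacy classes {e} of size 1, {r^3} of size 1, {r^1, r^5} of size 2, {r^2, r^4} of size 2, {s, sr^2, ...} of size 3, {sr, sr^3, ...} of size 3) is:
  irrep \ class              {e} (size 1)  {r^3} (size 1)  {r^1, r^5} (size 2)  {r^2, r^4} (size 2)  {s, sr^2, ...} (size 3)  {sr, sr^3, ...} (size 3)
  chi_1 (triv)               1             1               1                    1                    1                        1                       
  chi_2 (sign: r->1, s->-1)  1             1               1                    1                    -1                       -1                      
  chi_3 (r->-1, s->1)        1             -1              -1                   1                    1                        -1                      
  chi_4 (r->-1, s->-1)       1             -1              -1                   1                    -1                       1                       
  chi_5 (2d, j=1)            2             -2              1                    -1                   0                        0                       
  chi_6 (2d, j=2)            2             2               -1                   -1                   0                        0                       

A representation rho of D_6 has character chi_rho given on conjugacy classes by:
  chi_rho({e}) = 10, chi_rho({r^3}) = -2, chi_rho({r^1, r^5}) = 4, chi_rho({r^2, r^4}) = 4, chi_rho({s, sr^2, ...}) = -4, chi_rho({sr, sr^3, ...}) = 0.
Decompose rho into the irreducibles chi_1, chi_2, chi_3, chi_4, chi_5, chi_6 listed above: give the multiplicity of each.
Multiplicities: chi_1: 1, chi_2: 3, chi_3: 0, chi_4: 2, chi_5: 2, chi_6: 0.

Argument: Use <chi_rho, chi> = (1/|G|) sum_C |C| * chi_rho(C) * conj(chi(C)) with |G| = 12 for each irreducible chi in the table:
  <chi_rho, chi_1> = (1/12)[1*(10)*conj(1) + 1*(-2)*conj(1) + 2*(4)*conj(1) + 2*(4)*conj(1) + 3*(-4)*conj(1) + 3*(0)*conj(1)]
      = (1/12)[(10) + (-2) + (8) + (8) + (-12) + (0)] = 12/12 = 1
  <chi_rho, chi_2> = (1/12)[1*(10)*conj(1) + 1*(-2)*conj(1) + 2*(4)*conj(1) + 2*(4)*conj(1) + 3*(-4)*conj(-1) + 3*(0)*conj(-1)]
      = (1/12)[(10) + (-2) + (8) + (8) + (12) + (0)] = 36/12 = 3
  <chi_rho, chi_3> = (1/12)[1*(10)*conj(1) + 1*(-2)*conj(-1) + 2*(4)*conj(-1) + 2*(4)*conj(1) + 3*(-4)*conj(1) + 3*(0)*conj(-1)]
      = (1/12)[(10) + (2) + (-8) + (8) + (-12) + (0)] = 0/12 = 0
  <chi_rho, chi_4> = (1/12)[1*(10)*conj(1) + 1*(-2)*conj(-1) + 2*(4)*conj(-1) + 2*(4)*conj(1) + 3*(-4)*conj(-1) + 3*(0)*conj(1)]
      = (1/12)[(10) + (2) + (-8) + (8) + (12) + (0)] = 24/12 = 2
  <chi_rho, chi_5> = (1/12)[1*(10)*conj(2) + 1*(-2)*conj(-2) + 2*(4)*conj(1) + 2*(4)*conj(-1) + 3*(-4)*conj(0) + 3*(0)*conj(0)]
      = (1/12)[(20) + (4) + (8) + (-8) + (0) + (0)] = 24/12 = 2
  <chi_rho, chi_6> = (1/12)[1*(10)*conj(2) + 1*(-2)*conj(2) + 2*(4)*conj(-1) + 2*(4)*conj(-1) + 3*(-4)*conj(0) + 3*(0)*conj(0)]
      = (1/12)[(20) + (-4) + (-8) + (-8) + (0) + (0)] = 0/12 = 0
Dimension check: dim(rho) = sum (mult * dim) = 1*1 + 3*1 + 0*1 + 2*1 + 2*2 + 0*2 = 10 = chi_rho(e) = 10.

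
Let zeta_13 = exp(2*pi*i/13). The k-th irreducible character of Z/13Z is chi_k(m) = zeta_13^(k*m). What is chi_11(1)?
chi_11(1) = zeta_13^11 = exp(-4*I*pi/13)

Details: chi_11(1) = zeta_13^(11*1) = zeta_13^11. Since zeta_13^13 = 1, this equals zeta_13^11 = exp(2*pi*i*11/13) = exp(-4*I*pi/13).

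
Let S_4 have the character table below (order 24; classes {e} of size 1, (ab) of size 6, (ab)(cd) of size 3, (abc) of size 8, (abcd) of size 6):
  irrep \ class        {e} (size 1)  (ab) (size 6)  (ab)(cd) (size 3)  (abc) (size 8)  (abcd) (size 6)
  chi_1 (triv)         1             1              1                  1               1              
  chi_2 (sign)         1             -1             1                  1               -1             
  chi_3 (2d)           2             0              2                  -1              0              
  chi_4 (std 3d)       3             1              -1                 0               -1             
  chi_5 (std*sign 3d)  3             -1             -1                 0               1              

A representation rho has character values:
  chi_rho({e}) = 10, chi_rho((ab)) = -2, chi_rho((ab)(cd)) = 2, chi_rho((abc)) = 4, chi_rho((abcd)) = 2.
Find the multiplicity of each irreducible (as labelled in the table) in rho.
Multiplicities: chi_1: 2, chi_2: 2, chi_3: 0, chi_4: 0, chi_5: 2.

Proof sketch: Use <chi_rho, chi> = (1/|G|) sum_C |C| * chi_rho(C) * conj(chi(C)) with |G| = 24 for each irreducible chi in the table:
  <chi_rho, chi_1> = (1/24)[1*(10)*conj(1) + 6*(-2)*conj(1) + 3*(2)*conj(1) + 8*(4)*conj(1) + 6*(2)*conj(1)]
      = (1/24)[(10) + (-12) + (6) + (32) + (12)] = 48/24 = 2
  <chi_rho, chi_2> = (1/24)[1*(10)*conj(1) + 6*(-2)*conj(-1) + 3*(2)*conj(1) + 8*(4)*conj(1) + 6*(2)*conj(-1)]
      = (1/24)[(10) + (12) + (6) + (32) + (-12)] = 48/24 = 2
  <chi_rho, chi_3> = (1/24)[1*(10)*conj(2) + 6*(-2)*conj(0) + 3*(2)*conj(2) + 8*(4)*conj(-1) + 6*(2)*conj(0)]
      = (1/24)[(20) + (0) + (12) + (-32) + (0)] = 0/24 = 0
  <chi_rho, chi_4> = (1/24)[1*(10)*conj(3) + 6*(-2)*conj(1) + 3*(2)*conj(-1) + 8*(4)*conj(0) + 6*(2)*conj(-1)]
      = (1/24)[(30) + (-12) + (-6) + (0) + (-12)] = 0/24 = 0
  <chi_rho, chi_5> = (1/24)[1*(10)*conj(3) + 6*(-2)*conj(-1) + 3*(2)*conj(-1) + 8*(4)*conj(0) + 6*(2)*conj(1)]
      = (1/24)[(30) + (12) + (-6) + (0) + (12)] = 48/24 = 2
Dimension check: dim(rho) = sum (mult * dim) = 2*1 + 2*1 + 0*2 + 0*3 + 2*3 = 10 = chi_rho(e) = 10.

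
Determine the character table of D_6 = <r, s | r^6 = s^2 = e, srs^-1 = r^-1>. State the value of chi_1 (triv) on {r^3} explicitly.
Conjugacy classes: {e} of size 1, {r^3} of size 1, {r^1, r^5} of size 2, {r^2, r^4} of size 2, {s, sr^2, ...} of size 3, {sr, sr^3, ...} of size 3.
Character table:
  irrep \ class              {e} (size 1)  {r^3} (size 1)  {r^1, r^5} (size 2)  {r^2, r^4} (size 2)  {s, sr^2, ...} (size 3)  {sr, sr^3, ...} (size 3)
  chi_1 (triv)               1             1               1                    1                    1                        1                       
  chi_2 (sign: r->1, s->-1)  1             1               1                    1                    -1                       -1                      
  chi_3 (r->-1, s->1)        1             -1              -1                   1                    1                        -1                      
  chi_4 (r->-1, s->-1)       1             -1              -1                   1                    -1                       1                       
  chi_5 (2d, j=1)            2             -2              1                    -1                   0                        0                       
  chi_6 (2d, j=2)            2             2               -1                   -1                   0                        0                       

Spot check: chi_1 (triv) on {r^3} = 1.

Justification: D_6 has order 2*6 = 12 with 6 conjugacy classes, hence 6 irreducibles. Sum of squared dims 1 + 1 + 1 + 1 + 4 + 4 = 12 = |G|. Linear characters come from the abelianisation; the 2-dimensional irreps have character r^k -> 2*cos(2*pi*j*k/6), reflections -> 0.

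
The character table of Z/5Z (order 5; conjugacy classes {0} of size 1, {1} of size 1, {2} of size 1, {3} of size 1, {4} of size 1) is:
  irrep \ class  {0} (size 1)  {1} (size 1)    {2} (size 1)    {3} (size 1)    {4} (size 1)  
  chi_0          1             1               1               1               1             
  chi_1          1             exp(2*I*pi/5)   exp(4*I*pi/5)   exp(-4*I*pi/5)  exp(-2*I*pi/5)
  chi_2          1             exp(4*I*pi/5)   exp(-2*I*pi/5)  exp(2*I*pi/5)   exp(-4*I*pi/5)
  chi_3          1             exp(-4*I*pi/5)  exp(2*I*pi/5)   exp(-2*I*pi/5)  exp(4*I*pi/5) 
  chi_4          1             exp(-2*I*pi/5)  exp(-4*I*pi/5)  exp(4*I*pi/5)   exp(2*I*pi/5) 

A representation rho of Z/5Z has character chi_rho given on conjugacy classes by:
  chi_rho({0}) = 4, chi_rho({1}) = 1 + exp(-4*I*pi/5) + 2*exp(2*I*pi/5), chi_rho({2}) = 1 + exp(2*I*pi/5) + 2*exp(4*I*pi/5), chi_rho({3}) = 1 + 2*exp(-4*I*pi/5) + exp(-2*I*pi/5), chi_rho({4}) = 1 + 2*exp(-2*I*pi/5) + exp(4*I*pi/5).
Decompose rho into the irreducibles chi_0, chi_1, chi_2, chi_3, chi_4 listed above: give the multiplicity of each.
Multiplicities: chi_0: 1, chi_1: 2, chi_2: 0, chi_3: 1, chi_4: 0.

Working: Use <chi_rho, chi> = (1/|G|) sum_C |C| * chi_rho(C) * conj(chi(C)) with |G| = 5 for each irreducible chi in the table:
  <chi_rho, chi_0> = (1/5)[1*(4)*conj(1) + 1*(1 + exp(-4*I*pi/5) + 2*exp(2*I*pi/5))*conj(1) + 1*(1 + exp(2*I*pi/5) + 2*exp(4*I*pi/5))*conj(1) + 1*(1 + 2*exp(-4*I*pi/5) + exp(-2*I*pi/5))*conj(1) + 1*(1 + 2*exp(-2*I*pi/5) + exp(4*I*pi/5))*conj(1)]
      = (1/5)[(4) + (1 + exp(-4*I*pi/5) + 2*exp(2*I*pi/5)) + (1 + exp(2*I*pi/5) + 2*exp(4*I*pi/5)) + (1 + 2*exp(-4*I*pi/5) + exp(-2*I*pi/5)) + (1 + 2*exp(-2*I*pi/5) + exp(4*I*pi/5))] = 5/5 = 1
  <chi_rho, chi_1> = (1/5)[1*(4)*conj(1) + 1*(1 + exp(-4*I*pi/5) + 2*exp(2*I*pi/5))*conj(exp(2*I*pi/5)) + 1*(1 + exp(2*I*pi/5) + 2*exp(4*I*pi/5))*conj(exp(4*I*pi/5)) + 1*(1 + 2*exp(-4*I*pi/5) + exp(-2*I*pi/5))*conj(exp(-4*I*pi/5)) + 1*(1 + 2*exp(-2*I*pi/5) + exp(4*I*pi/5))*conj(exp(-2*I*pi/5))]
      = (1/5)[(4) + (2 + exp(-2*I*pi/5) + exp(4*I*pi/5)) + (2 + exp(-2*I*pi/5) + exp(-4*I*pi/5)) + (2 + exp(4*I*pi/5) + exp(2*I*pi/5)) + (2 + exp(-4*I*pi/5) + exp(2*I*pi/5))] = 10/5 = 2
  <chi_rho, chi_2> = (1/5)[1*(4)*conj(1) + 1*(1 + exp(-4*I*pi/5) + 2*exp(2*I*pi/5))*conj(exp(4*I*pi/5)) + 1*(1 + exp(2*I*pi/5) + 2*exp(4*I*pi/5))*conj(exp(-2*I*pi/5)) + 1*(1 + 2*exp(-4*I*pi/5) + exp(-2*I*pi/5))*conj(exp(2*I*pi/5)) + 1*(1 + 2*exp(-2*I*pi/5) + exp(4*I*pi/5))*conj(exp(-4*I*pi/5))]
      = (1/5)[(4) + (2*exp(-2*I*pi/5) + exp(-4*I*pi/5) + exp(2*I*pi/5)) + (2*exp(-4*I*pi/5) + exp(4*I*pi/5) + exp(2*I*pi/5)) + (exp(-2*I*pi/5) + exp(-4*I*pi/5) + 2*exp(4*I*pi/5)) + (exp(-2*I*pi/5) + exp(4*I*pi/5) + 2*exp(2*I*pi/5))] = 0/5 = 0
  <chi_rho, chi_3> = (1/5)[1*(4)*conj(1) + 1*(1 + exp(-4*I*pi/5) + 2*exp(2*I*pi/5))*conj(exp(-4*I*pi/5)) + 1*(1 + exp(2*I*pi/5) + 2*exp(4*I*pi/5))*conj(exp(2*I*pi/5)) + 1*(1 + 2*exp(-4*I*pi/5) + exp(-2*I*pi/5))*conj(exp(-2*I*pi/5)) + 1*(1 + 2*exp(-2*I*pi/5) + exp(4*I*pi/5))*conj(exp(4*I*pi/5))]
      = (1/5)[(4) + (1 + 2*exp(-4*I*pi/5) + exp(4*I*pi/5)) + (1 + exp(-2*I*pi/5) + 2*exp(2*I*pi/5)) + (1 + 2*exp(-2*I*pi/5) + exp(2*I*pi/5)) + (1 + exp(-4*I*pi/5) + 2*exp(4*I*pi/5))] = 5/5 = 1
  <chi_rho, chi_4> = (1/5)[1*(4)*conj(1) + 1*(1 + exp(-4*I*pi/5) + 2*exp(2*I*pi/5))*conj(exp(-2*I*pi/5)) + 1*(1 + exp(2*I*pi/5) + 2*exp(4*I*pi/5))*conj(exp(-4*I*pi/5)) + 1*(1 + 2*exp(-4*I*pi/5) + exp(-2*I*pi/5))*conj(exp(4*I*pi/5)) + 1*(1 + 2*exp(-2*I*pi/5) + exp(4*I*pi/5))*conj(exp(2*I*pi/5))]
      = (1/5)[(4) + (exp(-2*I*pi/5) + exp(2*I*pi/5) + 2*exp(4*I*pi/5)) + (2*exp(-2*I*pi/5) + exp(-4*I*pi/5) + exp(4*I*pi/5)) + (exp(-4*I*pi/5) + exp(4*I*pi/5) + 2*exp(2*I*pi/5)) + (2*exp(-4*I*pi/5) + exp(-2*I*pi/5) + exp(2*I*pi/5))] = 0/5 = 0
(Exp terms are combined using exp(i*s)*conj(exp(i*t)) = exp(i*(s-t)), and sums of them are collapsed using the identity that for every m > 1 the m distinct m-th roots of unity sum to 0, e.g. 1 + exp(2*I*pi/3) + exp(-2*I*pi/3) = 0.)
Dimension check: dim(rho) = sum (mult * dim) = 1*1 + 2*1 + 0*1 + 1*1 + 0*1 = 4 = chi_rho(e) = 4.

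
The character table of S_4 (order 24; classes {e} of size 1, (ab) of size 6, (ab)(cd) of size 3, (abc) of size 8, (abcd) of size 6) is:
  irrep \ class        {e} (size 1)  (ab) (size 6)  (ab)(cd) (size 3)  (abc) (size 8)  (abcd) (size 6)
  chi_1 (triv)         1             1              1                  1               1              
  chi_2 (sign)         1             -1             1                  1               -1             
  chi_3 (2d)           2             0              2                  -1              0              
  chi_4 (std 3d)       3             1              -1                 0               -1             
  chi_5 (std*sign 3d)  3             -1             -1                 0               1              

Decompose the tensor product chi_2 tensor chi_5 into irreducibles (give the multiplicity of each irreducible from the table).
chi_2 tensor chi_5 = chi_4 (all other irreducibles have multiplicity 0).

Argument: The character of a tensor product is the pointwise product (chi_2 * chi_5)(C) = chi_2(C) * chi_5(C):
  {e}: (1)*(3), (ab): (-1)*(-1), (ab)(cd): (1)*(-1), (abc): (1)*(0), (abcd): (-1)*(1)
so (chi_2 * chi_5) takes values
  {e} -> 3, (ab) -> 1, (ab)(cd) -> -1, (abc) -> 0, (abcd) -> -1.
Now take the inner product of this character with each irreducible chi from the table, <chi_2*chi_5, chi> = (1/24) sum_C |C| (chi_2*chi_5)(C) conj(chi(C)):
  <chi_2*chi_5, chi_1> = (1/24)[1*(3)*conj(1) + 6*(1)*conj(1) + 3*(-1)*conj(1) + 8*(0)*conj(1) + 6*(-1)*conj(1)]
      = (1/24)[(3) + (6) + (-3) + (0) + (-6)] = 0/24 = 0
  <chi_2*chi_5, chi_2> = (1/24)[1*(3)*conj(1) + 6*(1)*conj(-1) + 3*(-1)*conj(1) + 8*(0)*conj(1) + 6*(-1)*conj(-1)]
      = (1/24)[(3) + (-6) + (-3) + (0) + (6)] = 0/24 = 0
  <chi_2*chi_5, chi_3> = (1/24)[1*(3)*conj(2) + 6*(1)*conj(0) + 3*(-1)*conj(2) + 8*(0)*conj(-1) + 6*(-1)*conj(0)]
      = (1/24)[(6) + (0) + (-6) + (0) + (0)] = 0/24 = 0
  <chi_2*chi_5, chi_4> = (1/24)[1*(3)*conj(3) + 6*(1)*conj(1) + 3*(-1)*conj(-1) + 8*(0)*conj(0) + 6*(-1)*conj(-1)]
      = (1/24)[(9) + (6) + (3) + (0) + (6)] = 24/24 = 1
  <chi_2*chi_5, chi_5> = (1/24)[1*(3)*conj(3) + 6*(1)*conj(-1) + 3*(-1)*conj(-1) + 8*(0)*conj(0) + 6*(-1)*conj(1)]
      = (1/24)[(9) + (-6) + (3) + (0) + (-6)] = 0/24 = 0
Hence the multiplicities are chi_4: 1. Dimension check: dim(chi_2)*dim(chi_5) = 1*3 = 3 and sum (mult * dim) = 1*3 = 3.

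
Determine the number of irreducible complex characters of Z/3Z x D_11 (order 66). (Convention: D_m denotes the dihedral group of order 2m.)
21

Solution. The number of irreducible complex representations of a finite group equals its number of conjugacy classes. For a direct product, #classes(G x H) = #classes(G) * #classes(H). Z/3Z has 3 classes (abelian), D_11 has 7 classes, so 3 * 7 = 21, so Z/3Z x D_11 (order 66) has exactly 21 irreducible complex representations.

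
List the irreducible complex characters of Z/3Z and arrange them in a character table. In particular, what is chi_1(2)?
Character table of Z/3Z (irreps indexed chi_0,...,chi_2 with chi_k(m) = zeta_3^(k*m), zeta_3 = exp(2*pi*i/3)):
  irrep \ class  {0} (size 1)  {1} (size 1)    {2} (size 1)  
  chi_0          1             1               1             
  chi_1          1             exp(2*I*pi/3)   exp(-2*I*pi/3)
  chi_2          1             exp(-2*I*pi/3)  exp(2*I*pi/3) 

Spot check: chi_1(2) = zeta_3^(1*2) = zeta_3^2 = exp(-2*I*pi/3).

Explanation: Z/3Z is abelian, so all 3 irreducible complex representations are 1-dimensional. They are given by chi_k(m) = zeta_3^(k*m) for k = 0,...,2. Row orthogonality: sum_m chi_k(m) conj(chi_l(m)) = 3 * [k = l].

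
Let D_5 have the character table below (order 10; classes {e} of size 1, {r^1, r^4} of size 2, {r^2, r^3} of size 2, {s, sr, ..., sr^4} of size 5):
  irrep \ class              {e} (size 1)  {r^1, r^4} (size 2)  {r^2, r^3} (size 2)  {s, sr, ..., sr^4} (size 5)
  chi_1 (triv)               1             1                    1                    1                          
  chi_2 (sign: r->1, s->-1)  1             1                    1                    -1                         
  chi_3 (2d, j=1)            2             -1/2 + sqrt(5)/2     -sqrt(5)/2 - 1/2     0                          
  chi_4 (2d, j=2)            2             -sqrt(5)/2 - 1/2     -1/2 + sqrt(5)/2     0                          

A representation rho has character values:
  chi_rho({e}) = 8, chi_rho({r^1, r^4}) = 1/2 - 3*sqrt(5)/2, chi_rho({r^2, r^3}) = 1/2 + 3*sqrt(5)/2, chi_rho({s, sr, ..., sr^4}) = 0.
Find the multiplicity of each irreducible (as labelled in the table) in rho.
Multiplicities: chi_1: 1, chi_2: 1, chi_3: 0, chi_4: 3.

Derivation: Use <chi_rho, chi> = (1/|G|) sum_C |C| * chi_rho(C) * conj(chi(C)) with |G| = 10 for each irreducible chi in the table:
  <chi_rho, chi_1> = (1/10)[1*(8)*conj(1) + 2*(1/2 - 3*sqrt(5)/2)*conj(1) + 2*(1/2 + 3*sqrt(5)/2)*conj(1) + 5*(0)*conj(1)]
      = (1/10)[(8) + (1 - 3*sqrt(5)) + (1 + 3*sqrt(5)) + (0)] = 10/10 = 1
  <chi_rho, chi_2> = (1/10)[1*(8)*conj(1) + 2*(1/2 - 3*sqrt(5)/2)*conj(1) + 2*(1/2 + 3*sqrt(5)/2)*conj(1) + 5*(0)*conj(-1)]
      = (1/10)[(8) + (1 - 3*sqrt(5)) + (1 + 3*sqrt(5)) + (0)] = 10/10 = 1
  <chi_rho, chi_3> = (1/10)[1*(8)*conj(2) + 2*(1/2 - 3*sqrt(5)/2)*conj(-1/2 + sqrt(5)/2) + 2*(1/2 + 3*sqrt(5)/2)*conj(-sqrt(5)/2 - 1/2) + 5*(0)*conj(0)]
      = (1/10)[(16) + (-8 + 2*sqrt(5)) + (-8 - 2*sqrt(5)) + (0)] = 0/10 = 0
  <chi_rho, chi_4> = (1/10)[1*(8)*conj(2) + 2*(1/2 - 3*sqrt(5)/2)*conj(-sqrt(5)/2 - 1/2) + 2*(1/2 + 3*sqrt(5)/2)*conj(-1/2 + sqrt(5)/2) + 5*(0)*conj(0)]
      = (1/10)[(16) + (sqrt(5) + 7) + (7 - sqrt(5)) + (0)] = 30/10 = 3
Dimension check: dim(rho) = sum (mult * dim) = 1*1 + 1*1 + 0*2 + 3*2 = 8 = chi_rho(e) = 8.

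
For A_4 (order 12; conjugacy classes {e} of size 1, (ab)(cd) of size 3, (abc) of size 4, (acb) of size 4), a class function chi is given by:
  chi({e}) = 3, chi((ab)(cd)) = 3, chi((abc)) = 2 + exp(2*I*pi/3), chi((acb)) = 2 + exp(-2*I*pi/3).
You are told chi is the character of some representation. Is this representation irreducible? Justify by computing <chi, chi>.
Not irreducible (reducible): <chi, chi> = 5 > 1.

Argument: <chi, chi> = (1/|G|) sum_C |C| * |chi(C)|^2 = (1/12)[1*|3|^2 + 3*|3|^2 + 4*|2 + exp(2*I*pi/3)|^2 + 4*|2 + exp(-2*I*pi/3)|^2]
  = (1/12)[(9) + (27) + (12) + (12)] = 60/12 = 5.
(Exp terms are combined using exp(i*s)*conj(exp(i*t)) = exp(i*(s-t)), and sums of them are collapsed using the identity that for every m > 1 the m distinct m-th roots of unity sum to 0, e.g. 1 + exp(2*I*pi/3) + exp(-2*I*pi/3) = 0.)
A character is irreducible iff <chi, chi> = 1, so this representation is reducible.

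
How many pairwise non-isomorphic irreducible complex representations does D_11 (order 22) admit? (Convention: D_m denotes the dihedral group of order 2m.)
7

The number of irreducible complex representations of a finite group equals its number of conjugacy classes. D_11 has 7 conjugacy classes ((n+3)/2 for n odd), so D_11 (order 22) has exactly 7 irreducible complex representations.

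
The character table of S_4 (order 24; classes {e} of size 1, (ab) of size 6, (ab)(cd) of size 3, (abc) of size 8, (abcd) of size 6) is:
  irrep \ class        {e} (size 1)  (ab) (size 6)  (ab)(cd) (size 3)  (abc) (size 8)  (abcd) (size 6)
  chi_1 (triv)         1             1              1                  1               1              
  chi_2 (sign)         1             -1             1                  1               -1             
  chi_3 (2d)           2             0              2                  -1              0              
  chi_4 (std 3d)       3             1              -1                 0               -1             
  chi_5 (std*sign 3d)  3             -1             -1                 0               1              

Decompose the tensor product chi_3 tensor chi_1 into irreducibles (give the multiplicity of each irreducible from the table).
chi_3 tensor chi_1 = chi_3 (all other irreducibles have multiplicity 0).

Proof sketch: The character of a tensor product is the pointwise product (chi_3 * chi_1)(C) = chi_3(C) * chi_1(C):
  {e}: (2)*(1), (ab): (0)*(1), (ab)(cd): (2)*(1), (abc): (-1)*(1), (abcd): (0)*(1)
so (chi_3 * chi_1) takes values
  {e} -> 2, (ab) -> 0, (ab)(cd) -> 2, (abc) -> -1, (abcd) -> 0.
Now take the inner product of this character with each irreducible chi from the table, <chi_3*chi_1, chi> = (1/24) sum_C |C| (chi_3*chi_1)(C) conj(chi(C)):
  <chi_3*chi_1, chi_1> = (1/24)[1*(2)*conj(1) + 6*(0)*conj(1) + 3*(2)*conj(1) + 8*(-1)*conj(1) + 6*(0)*conj(1)]
      = (1/24)[(2) + (0) + (6) + (-8) + (0)] = 0/24 = 0
  <chi_3*chi_1, chi_2> = (1/24)[1*(2)*conj(1) + 6*(0)*conj(-1) + 3*(2)*conj(1) + 8*(-1)*conj(1) + 6*(0)*conj(-1)]
      = (1/24)[(2) + (0) + (6) + (-8) + (0)] = 0/24 = 0
  <chi_3*chi_1, chi_3> = (1/24)[1*(2)*conj(2) + 6*(0)*conj(0) + 3*(2)*conj(2) + 8*(-1)*conj(-1) + 6*(0)*conj(0)]
      = (1/24)[(4) + (0) + (12) + (8) + (0)] = 24/24 = 1
  <chi_3*chi_1, chi_4> = (1/24)[1*(2)*conj(3) + 6*(0)*conj(1) + 3*(2)*conj(-1) + 8*(-1)*conj(0) + 6*(0)*conj(-1)]
      = (1/24)[(6) + (0) + (-6) + (0) + (0)] = 0/24 = 0
  <chi_3*chi_1, chi_5> = (1/24)[1*(2)*conj(3) + 6*(0)*conj(-1) + 3*(2)*conj(-1) + 8*(-1)*conj(0) + 6*(0)*conj(1)]
      = (1/24)[(6) + (0) + (-6) + (0) + (0)] = 0/24 = 0
Hence the multiplicities are chi_3: 1. Dimension check: dim(chi_3)*dim(chi_1) = 2*1 = 2 and sum (mult * dim) = 1*2 = 2.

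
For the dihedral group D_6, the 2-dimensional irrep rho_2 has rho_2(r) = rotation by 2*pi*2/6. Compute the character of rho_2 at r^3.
chi_{rho_2}(r^3) = 2*cos(2*pi*2*3/6) = 2

Argument: rho_2(r^3) is rotation by angle 2*pi*2*3/6, whose trace is 2*cos(2*pi*2*3/6) = 2.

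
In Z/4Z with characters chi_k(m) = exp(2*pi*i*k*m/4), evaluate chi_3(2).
chi_3(2) = zeta_4^6 = -1

Justification: chi_3(2) = zeta_4^(3*2) = zeta_4^6. Since zeta_4^4 = 1, this equals zeta_4^2 = exp(2*pi*i*2/4) = -1.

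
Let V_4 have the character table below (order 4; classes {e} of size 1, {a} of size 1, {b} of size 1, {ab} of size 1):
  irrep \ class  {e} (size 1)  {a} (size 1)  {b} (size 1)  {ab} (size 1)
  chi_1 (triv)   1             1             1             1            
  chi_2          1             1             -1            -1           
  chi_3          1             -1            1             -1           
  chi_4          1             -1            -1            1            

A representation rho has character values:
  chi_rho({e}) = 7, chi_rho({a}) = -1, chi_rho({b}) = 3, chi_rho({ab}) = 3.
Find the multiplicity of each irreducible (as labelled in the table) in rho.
Multiplicities: chi_1: 3, chi_2: 0, chi_3: 2, chi_4: 2.

Derivation: Use <chi_rho, chi> = (1/|G|) sum_C |C| * chi_rho(C) * conj(chi(C)) with |G| = 4 for each irreducible chi in the table:
  <chi_rho, chi_1> = (1/4)[1*(7)*conj(1) + 1*(-1)*conj(1) + 1*(3)*conj(1) + 1*(3)*conj(1)]
      = (1/4)[(7) + (-1) + (3) + (3)] = 12/4 = 3
  <chi_rho, chi_2> = (1/4)[1*(7)*conj(1) + 1*(-1)*conj(1) + 1*(3)*conj(-1) + 1*(3)*conj(-1)]
      = (1/4)[(7) + (-1) + (-3) + (-3)] = 0/4 = 0
  <chi_rho, chi_3> = (1/4)[1*(7)*conj(1) + 1*(-1)*conj(-1) + 1*(3)*conj(1) + 1*(3)*conj(-1)]
      = (1/4)[(7) + (1) + (3) + (-3)] = 8/4 = 2
  <chi_rho, chi_4> = (1/4)[1*(7)*conj(1) + 1*(-1)*conj(-1) + 1*(3)*conj(-1) + 1*(3)*conj(1)]
      = (1/4)[(7) + (1) + (-3) + (3)] = 8/4 = 2
Dimension check: dim(rho) = sum (mult * dim) = 3*1 + 0*1 + 2*1 + 2*1 = 7 = chi_rho(e) = 7.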